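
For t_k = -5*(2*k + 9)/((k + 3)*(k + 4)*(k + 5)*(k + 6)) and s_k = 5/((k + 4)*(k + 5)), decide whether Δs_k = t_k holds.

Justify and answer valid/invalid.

Invalid: residual 15/(k**4 + 18*k**3 + 119*k**2 + 342*k + 360) ≠ 0.

s_(k+1) = 5/((k + 5)*(k + 6))
s_(k+1) − s_k = -10/(k**3 + 15*k**2 + 74*k + 120)
(s_(k+1) − s_k) − t_k = 15/(k**4 + 18*k**3 + 119*k**2 + 342*k + 360)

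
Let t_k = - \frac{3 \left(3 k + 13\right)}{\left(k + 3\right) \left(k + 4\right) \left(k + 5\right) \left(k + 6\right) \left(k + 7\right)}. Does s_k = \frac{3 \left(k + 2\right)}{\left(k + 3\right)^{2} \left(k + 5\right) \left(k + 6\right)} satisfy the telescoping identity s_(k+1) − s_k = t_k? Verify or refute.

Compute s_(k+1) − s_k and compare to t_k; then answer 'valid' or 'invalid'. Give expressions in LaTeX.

Invalid: residual \frac{3 \left(4 k^{2} + 33 k + 67\right)}{k^{7} + 32 k^{6} + 432 k^{5} + 3190 k^{4} + 13919 k^{3} + 35898 k^{2} + 50688 k + 30240} ≠ 0.

s_(k+1) = 3*(k + 3)/((k + 4)**2*(k + 6)*(k + 7))
s_(k+1) − s_k = 3*(-(k + 2)*(k + 4)**2*(k + 7) + (k + 3)**3*(k + 5))/((k + 3)**2*(k + 4)**2*(k + 5)*(k + 6)*(k + 7))
(s_(k+1) − s_k) − t_k = 3*(4*k**2 + 33*k + 67)/(k**7 + 32*k**6 + 432*k**5 + 3190*k**4 + 13919*k**3 + 35898*k**2 + 50688*k + 30240)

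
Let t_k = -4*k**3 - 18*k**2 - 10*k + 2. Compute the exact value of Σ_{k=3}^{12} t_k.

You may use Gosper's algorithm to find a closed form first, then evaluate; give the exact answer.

Σ = -36640

Step 1: r(k) = (2*k**3 + 15*k**2 + 29*k + 15)/(2*k**3 + 9*k**2 + 5*k - 1).
A = 1, B = 1, C = k**3 + 9*k**2/2 + 5*k/2 - 1/2.
Set up (1)·f(k+1) − (1)·f(k) − (k**3 + 9*k**2/2 + 5*k/2 - 1/2) = 0.
From deg A=0, deg B=0, deg C=3: d=4.
Coefficient equations give f(k) = k*(k**3 + 4*k**2 - 3*k - 4)/4.
R(k) = B(k−1)·f(k)/C(k) = k*(k**3 + 4*k**2 - 3*k - 4)/(2*(2*k**3 + 9*k**2 + 5*k - 1)); s_k = R·t_k = k*(-k**3 - 4*k**2 + 3*k + 4).
s_(k+1) − s_k = -4*k**3 - 18*k**2 - 10*k + 2 = t_k.
Telescoping: Σ = s_(13) − s_(3) = -36790 − (-150) = -36640.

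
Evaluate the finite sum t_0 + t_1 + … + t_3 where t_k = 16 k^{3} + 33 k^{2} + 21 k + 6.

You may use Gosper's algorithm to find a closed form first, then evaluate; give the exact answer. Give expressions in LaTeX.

r(k) = (16*k**3 + 81*k**2 + 135*k + 76)/(16*k**3 + 33*k**2 + 21*k + 6) after simplifying.
Factor: A=1; B=1; C=k**3 + 33*k**2/16 + 21*k/16 + 3/8.
Key eq: (1)·f(k+1) = (1)·f(k) + (k**3 + 33*k**2/16 + 21*k/16 + 3/8).
Bound: deg f ≤ 4.
Solving with deg f ≤ 4: f(k) = k*(4*k**3 + 3*k**2 - 2*k + 1)/16.
R(k) = B(k−1)·f(k)/C(k) = k*(4*k**3 + 3*k**2 - 2*k + 1)/(16*k**3 + 33*k**2 + 21*k + 6); s_k = R·t_k = k*(4*k**3 + 3*k**2 - 2*k + 1).
Verify: 16*k**3 + 33*k**2 + 21*k + 6 matches t_k.
Evaluate s at k=4 and k=0: 1188 and 0; difference 1188.

Σ = 1188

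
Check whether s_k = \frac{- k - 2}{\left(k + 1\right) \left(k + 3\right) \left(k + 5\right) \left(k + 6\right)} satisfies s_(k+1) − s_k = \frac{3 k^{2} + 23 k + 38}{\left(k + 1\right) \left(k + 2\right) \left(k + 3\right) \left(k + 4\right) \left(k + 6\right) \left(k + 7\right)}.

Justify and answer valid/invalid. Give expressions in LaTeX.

s_(k+1) = (-k - 3)/((k + 2)*(k + 4)*(k + 6)*(k + 7))
s_(k+1) − s_k = (-(k + 1)*(k + 3)**2*(k + 5) + (k + 2)**2*(k + 4)*(k + 7))/((k + 1)*(k + 2)*(k + 3)*(k + 4)*(k + 5)*(k + 6)*(k + 7))
(s_(k+1) − s_k) − t_k = 3*(-4*k**2 - 27*k - 41)/(k**7 + 28*k**6 + 322*k**5 + 1960*k**4 + 6769*k**3 + 13132*k**2 + 13068*k + 5040)

Invalid: residual \frac{3 \left(- 4 k^{2} - 27 k - 41\right)}{k^{7} + 28 k^{6} + 322 k^{5} + 1960 k^{4} + 6769 k^{3} + 13132 k^{2} + 13068 k + 5040} ≠ 0.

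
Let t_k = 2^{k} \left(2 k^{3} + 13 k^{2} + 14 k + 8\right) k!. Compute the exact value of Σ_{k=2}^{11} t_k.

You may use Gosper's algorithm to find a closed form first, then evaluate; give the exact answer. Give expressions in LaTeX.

Σ = 372778205183920

r(k) = 2*(2*k**4 + 21*k**3 + 65*k**2 + 83*k + 37)/(2*k**3 + 13*k**2 + 14*k + 8) after simplifying.
Normal form (A,B,C) = (2*k + 2, 1, k**3 + 13*k**2/2 + 7*k + 4).
Solve (2*k + 2)·f(k+1) − (1)·f(k) = k**3 + 13*k**2/2 + 7*k + 4.
deg f ≤ 2 (via 1,0,3).
Solving with deg f ≤ 2: f(k) = (k**2 + 4*k - 2)/2.
Then R = B(k−1)f/C = (k**2 + 4*k - 2)/(2*k**3 + 13*k**2 + 14*k + 8), so s_k = R(k)·t_k = 2**k*(k**2 + 4*k - 2)*factorial(k).
Verify: 2**k*(2*k**3 + 13*k**2 + 14*k + 8)*factorial(k) matches t_k.
Evaluate s at k=12 and k=2: 372778205184000 and 80; difference 372778205183920.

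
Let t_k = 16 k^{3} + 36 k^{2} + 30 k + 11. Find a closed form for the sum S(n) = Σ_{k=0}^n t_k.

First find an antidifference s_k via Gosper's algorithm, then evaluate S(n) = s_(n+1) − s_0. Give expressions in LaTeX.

S(n) = 4 n^{4} + 20 n^{3} + 37 n^{2} + 32 n + 11

Ratio r(k) = (16*k**3 + 84*k**2 + 150*k + 93)/(16*k**3 + 36*k**2 + 30*k + 11).
Gosper form: A/B · C(k+1)/C(k) with A=1, B=1, C=k**3 + 9*k**2/4 + 15*k/8 + 11/16.
Solve (1)·f(k+1) − (1)·f(k) = k**3 + 9*k**2/4 + 15*k/8 + 11/16.
Degrees (0,0,3) ⇒ d ≤ 4.
A polynomial solution: f(k) = k*(4*k**3 + 4*k**2 + k + 2)/16.
So s_k = (B(k−1)f/C)·t_k = (k*(4*k**3 + 4*k**2 + k + 2)/(16*k**3 + 36*k**2 + 30*k + 11))·t_k = k*(4*k**3 + 4*k**2 + k + 2).
Verify: 16*k**3 + 36*k**2 + 30*k + 11 matches t_k.
Σ_(k=0)^n t_k = s_(n+1) − s_(0) = (4*n**4 + 20*n**3 + 37*n**2 + 32*n + 11) − (0), i.e. 4*n**4 + 20*n**3 + 37*n**2 + 32*n + 11.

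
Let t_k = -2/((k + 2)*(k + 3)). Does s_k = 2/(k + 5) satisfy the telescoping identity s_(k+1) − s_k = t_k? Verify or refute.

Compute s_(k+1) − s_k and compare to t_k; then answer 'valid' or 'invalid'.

Invalid: residual 12*(k + 4)/(k**4 + 16*k**3 + 91*k**2 + 216*k + 180) ≠ 0.

s_(k+1) = 2/(k + 6)
s_(k+1) − s_k = -2/((k + 5)*(k + 6))
(s_(k+1) − s_k) − t_k = 12*(k + 4)/(k**4 + 16*k**3 + 91*k**2 + 216*k + 180)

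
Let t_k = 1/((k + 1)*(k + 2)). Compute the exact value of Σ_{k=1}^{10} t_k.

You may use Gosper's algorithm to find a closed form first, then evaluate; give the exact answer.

Ratio r(k) = (k + 1)/(k + 3).
So A=k + 1 and B=k + 3, with C=1.
Solve (k + 1)·f(k+1) − (k + 2)·f(k) = 1.
deg f ≤ 1 (via 1,1,0).
A polynomial solution: f(k) = k.
So s_k = (B(k−1)f/C)·t_k = (k*(k + 2))·t_k = k/(k + 1).
Check: Δs_k = 1/(k**2 + 3*k + 2). ✓
Telescoping: Σ = s_(11) − s_(1) = 11/12 − (1/2) = 5/12.

Σ = 5/12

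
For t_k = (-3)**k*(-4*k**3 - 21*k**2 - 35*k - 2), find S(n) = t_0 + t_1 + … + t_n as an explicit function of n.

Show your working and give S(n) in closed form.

The ratio is 3*(-4*k**3 - 33*k**2 - 89*k - 62)/(4*k**3 + 21*k**2 + 35*k + 2).
So A=-3 and B=1, with C=k**3 + 21*k**2/4 + 35*k/4 + 1/2.
Solve (-3)·f(k+1) − (1)·f(k) = k**3 + 21*k**2/4 + 35*k/4 + 1/2.
From deg A=0, deg B=0, deg C=3: d=3.
Coefficient equations give f(k) = -(k**3 + 3*k**2 + 2*k - 4)/4.
Certificate R = B(k−1)f/C = -(k**3 + 3*k**2 + 2*k - 4)/(4*k**3 + 21*k**2 + 35*k + 2) gives s_k = (-3)**k*(k**3 + 3*k**2 + 2*k - 4).
s_(k+1) − s_k = (-3)**k*(-4*k**3 - 21*k**2 - 35*k - 2) = t_k.
Σ_(k=0)^n t_k = s_(n+1) − s_(0) = ((-3)**(n + 1)*(n**3 + 6*n**2 + 11*n + 2)) − (-4), i.e. -3*(-3)**n*n**3 - 18*(-3)**n*n**2 - 33*(-3)**n*n - 6*(-3)**n + 4.

S(n) = -3*(-3)**n*n**3 - 18*(-3)**n*n**2 - 33*(-3)**n*n - 6*(-3)**n + 4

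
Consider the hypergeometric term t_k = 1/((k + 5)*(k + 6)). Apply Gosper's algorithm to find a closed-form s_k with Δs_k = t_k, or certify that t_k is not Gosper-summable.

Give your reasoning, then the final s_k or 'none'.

Ratio r(k) = (k + 5)/(k + 7).
So A=k + 5 and B=k + 7, with C=1.
Set up (k + 5)·f(k+1) − (k + 6)·f(k) − (1) = 0.
Degrees (1,1,0) ⇒ d ≤ 1.
Coefficient equations give f(k) = k/5.
Get s_k = R·t_k = k/(5*(k + 5)) with R(k) = B(k−1)f(k)/C(k) = k*(k + 6)/5.
s_(k+1) − s_k = 1/(k**2 + 11*k + 30) = t_k.

s_k = k/(5*(k + 5))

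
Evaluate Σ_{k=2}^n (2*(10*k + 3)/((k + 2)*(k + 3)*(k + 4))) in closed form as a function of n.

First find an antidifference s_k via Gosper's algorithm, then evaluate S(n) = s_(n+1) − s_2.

Step 1: r(k) = (k + 2)*(10*k + 13)/((k + 5)*(10*k + 3)).
A = k + 2, B = k + 5, C = k + 3/10.
f must satisfy (k + 2)·f(k+1) − (k + 4)·f(k) = k + 3/10.
deg f ≤ 2 (via 1,1,1).
Match coefficients ⇒ f(k) = k*(23*k - 5)/120.
Get s_k = R·t_k = k*(23*k - 5)/(6*(k + 2)*(k + 3)) with R(k) = B(k−1)f(k)/C(k) = k*(k + 4)*(23*k - 5)/(12*(10*k + 3)).
Check: Δs_k = 2*(10*k + 3)/(k**3 + 9*k**2 + 26*k + 24). ✓
s_(n+1) = (23*n**2 + 41*n + 18)/(6*(n**2 + 7*n + 12)) and s_(2) = 41/60, so S(n) = (63*n**2 + 41*n - 104)/(20*(n**2 + 7*n + 12)).

S(n) = (63*n**2 + 41*n - 104)/(20*(n**2 + 7*n + 12))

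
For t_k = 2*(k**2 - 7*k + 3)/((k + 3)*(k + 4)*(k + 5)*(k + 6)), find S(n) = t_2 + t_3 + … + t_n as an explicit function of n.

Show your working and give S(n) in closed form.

Compute t_(k+1)/t_k: get (k**3 - 2*k**2 - 18*k - 9)/(k**3 - 46*k + 21).
Normal form (A,B,C) = (k + 3, k + 7, k**2 - 7*k + 3).
Set up (k + 3)·f(k+1) − (k + 6)·f(k) − (k**2 - 7*k + 3) = 0.
d = 3 from the (1,1,2) case.
Solving with deg f ≤ 3: f(k) = k*(k**2 - 18*k + 47)/30.
Certificate R = B(k−1)f/C = k*(k + 6)*(k**2 - 18*k + 47)/(30*(k**2 - 7*k + 3)) gives s_k = k*(k**2 - 18*k + 47)/(15*(k + 3)*(k + 4)*(k + 5)).
s_(k+1) − s_k = 2*(k**2 - 7*k + 3)/(k**4 + 18*k**3 + 119*k**2 + 342*k + 360) = t_k.
Σ_(k=2)^n t_k = s_(n+1) − s_(2) = ((n**3 - 15*n**2 + 14*n + 30)/(15*(n**3 + 15*n**2 + 74*n + 120))) − (1/105), i.e. 2*(n**3 - 20*n**2 + 4*n + 15)/(35*(n**3 + 15*n**2 + 74*n + 120)).

S(n) = 2*(n**3 - 20*n**2 + 4*n + 15)/(35*(n**3 + 15*n**2 + 74*n + 120))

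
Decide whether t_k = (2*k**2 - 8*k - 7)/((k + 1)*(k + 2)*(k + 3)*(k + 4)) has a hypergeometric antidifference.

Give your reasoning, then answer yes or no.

Yes. s_k = k*(-k**2 - 12*k - 8)/(3*(k + 1)*(k + 2)*(k + 3)).

Step 1: r(k) = (k + 1)*(8*k - 2*(k + 1)**2 + 15)/((k + 5)*(-2*k**2 + 8*k + 7)).
Factor: A=k + 1; B=k + 5; C=k**2 - 4*k - 7/2.
f must satisfy (k + 1)·f(k+1) − (k + 4)·f(k) = k**2 - 4*k - 7/2.
Degrees (1,1,2) ⇒ d ≤ 3.
Solving with deg f ≤ 3: f(k) = -k*(k**2 + 12*k + 8)/6.
Get s_k = R·t_k = k*(-k**2 - 12*k - 8)/(3*(k + 1)*(k + 2)*(k + 3)) with R(k) = B(k−1)f(k)/C(k) = -k*(k + 4)*(k**2 + 12*k + 8)/(3*(2*k**2 - 8*k - 7)).
Verify: (2*k**2 - 8*k - 7)/(k**4 + 10*k**3 + 35*k**2 + 50*k + 24) matches t_k.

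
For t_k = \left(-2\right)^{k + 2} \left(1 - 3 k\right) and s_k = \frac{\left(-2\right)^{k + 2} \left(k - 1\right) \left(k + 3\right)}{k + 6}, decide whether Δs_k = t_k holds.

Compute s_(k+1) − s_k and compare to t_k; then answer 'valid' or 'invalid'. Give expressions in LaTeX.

s_(k+1) = (-2)**(k + 3)*k*(k + 4)/(k + 7)
s_(k+1) − s_k = (-2)**(k + 2)*(-3*k**3 - 29*k**2 - 59*k + 21)/(k**2 + 13*k + 42)
(s_(k+1) − s_k) − t_k = (-2)**(k + 2)*(9*k**2 + 54*k - 21)/(k**2 + 13*k + 42)

Invalid: residual \frac{\left(-2\right)^{k + 2} \left(9 k^{2} + 54 k - 21\right)}{k^{2} + 13 k + 42} ≠ 0.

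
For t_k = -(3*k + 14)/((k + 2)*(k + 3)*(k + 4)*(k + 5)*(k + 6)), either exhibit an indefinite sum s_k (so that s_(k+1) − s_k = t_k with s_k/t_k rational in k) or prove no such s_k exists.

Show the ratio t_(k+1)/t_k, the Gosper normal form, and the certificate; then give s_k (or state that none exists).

s_k = k*(-k**2 - 10*k - 31)/(30*(k**3 + 10*k**2 + 31*k + 30))

t_(k+1)/t_k = (k + 2)*(3*k + 17)/((k + 7)*(3*k + 14)).
Normal form (A,B,C) = (k + 2, k + 7, k + 14/3).
Need (k + 2)·f(k+1) − (k + 6)·f(k) = k + 14/3.
d = 4 from the (1,1,1) case.
Coefficient equations give f(k) = k*(k + 4)*(k**2 + 10*k + 31)/90.
R(k) = B(k−1)·f(k)/C(k) = k*(k + 4)*(k + 6)*(k**2 + 10*k + 31)/(30*(3*k + 14)); s_k = R·t_k = k*(-k**2 - 10*k - 31)/(30*(k**3 + 10*k**2 + 31*k + 30)).
Check: Δs_k = (-3*k - 14)/(k**5 + 20*k**4 + 155*k**3 + 580*k**2 + 1044*k + 720). ✓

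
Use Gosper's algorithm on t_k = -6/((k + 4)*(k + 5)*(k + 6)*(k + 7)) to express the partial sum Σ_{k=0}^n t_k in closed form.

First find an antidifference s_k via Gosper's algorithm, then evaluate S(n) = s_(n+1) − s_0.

r(k) = (k + 4)/(k + 8) after simplifying.
Take A(k)=k + 4, B(k)=k + 8, C(k)=1.
f must satisfy (k + 4)·f(k+1) − (k + 7)·f(k) = 1.
deg f ≤ 3 (via 1,1,0).
Match coefficients ⇒ f(k) = k*(k**2 + 15*k + 74)/360.
R(k) = B(k−1)·f(k)/C(k) = k*(k + 7)*(k**2 + 15*k + 74)/360; s_k = R·t_k = k*(-k**2 - 15*k - 74)/(60*(k + 4)*(k + 5)*(k + 6)).
Verify: -6/(k**4 + 22*k**3 + 179*k**2 + 638*k + 840) matches t_k.
Evaluate: s_(n+1) = (-n**3 - 18*n**2 - 107*n - 90)/(60*(n**3 + 18*n**2 + 107*n + 210)); subtract s_(0) = 0 ⇒ S(n) = (-n**3 - 18*n**2 - 107*n - 90)/(60*(n**3 + 18*n**2 + 107*n + 210)).

S(n) = (-n**3 - 18*n**2 - 107*n - 90)/(60*(n**3 + 18*n**2 + 107*n + 210))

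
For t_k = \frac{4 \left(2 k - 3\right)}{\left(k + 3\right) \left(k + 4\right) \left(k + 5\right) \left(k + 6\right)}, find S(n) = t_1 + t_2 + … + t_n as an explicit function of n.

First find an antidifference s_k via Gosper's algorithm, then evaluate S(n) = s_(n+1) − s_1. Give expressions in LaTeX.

t_(k+1)/t_k = (k + 3)*(2*k - 1)/((k + 7)*(2*k - 3)).
Take A(k)=k + 3, B(k)=k + 7, C(k)=k - 3/2.
Set up (k + 3)·f(k+1) − (k + 6)·f(k) − (k - 3/2) = 0.
From deg A=1, deg B=1, deg C=1: d=3.
Match coefficients ⇒ f(k) = -k/2.
Get s_k = R·t_k = -4*k/((k + 3)*(k + 4)*(k + 5)) with R(k) = B(k−1)f(k)/C(k) = -k*(k + 6)/(2*k - 3).
Check: Δs_k = 4*(2*k - 3)/(k**4 + 18*k**3 + 119*k**2 + 342*k + 360). ✓
Σ_(k=1)^n t_k = s_(n+1) − s_(1) = (4*(-n - 1)/(n**3 + 15*n**2 + 74*n + 120)) − (-1/30), i.e. n*(n**2 + 15*n - 46)/(30*(n**3 + 15*n**2 + 74*n + 120)).

S(n) = \frac{n \left(n^{2} + 15 n - 46\right)}{30 \left(n^{3} + 15 n^{2} + 74 n + 120\right)}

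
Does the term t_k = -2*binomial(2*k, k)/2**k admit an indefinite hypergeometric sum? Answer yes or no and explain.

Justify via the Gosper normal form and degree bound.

Ratio r(k) = (2*k + 1)/(k + 1).
So A=2*k + 1 and B=k + 1, with C=1.
f must satisfy (2*k + 1)·f(k+1) − (k)·f(k) = 1.
Degrees (1,1,0) ⇒ d ≤ -1.
Bound -1 < 0, so the key equation has no polynomial solution.

No — t_k has no hypergeometric antidifference.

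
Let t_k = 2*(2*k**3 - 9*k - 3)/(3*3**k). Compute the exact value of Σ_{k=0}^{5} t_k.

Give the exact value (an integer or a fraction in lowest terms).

Σ = -1978/729

The ratio is (9*k - 2*(k + 1)**3 + 12)/(3*(-2*k**3 + 9*k + 3)).
Factor: A=1/3; B=1; C=k**3 - 9*k/2 - 3/2.
f must satisfy (1/3)·f(k+1) − (1)·f(k) = k**3 - 9*k/2 - 3/2.
d = 3 from the (0,0,3) case.
Solve for f: f(k) = -3*(k - 1)*(k + 2)*(2*k + 1)/4 (degree 3 ≤ 3).
R(k) = B(k−1)·f(k)/C(k) = -3*(k - 1)*(k + 2)*(2*k + 1)/(2*(2*k**3 - 9*k - 3)); s_k = R·t_k = (-2*k**3 - 3*k**2 + 3*k + 2)/3**k.
Check: Δs_k = 2*(2*k**3 - 9*k - 3)/(3*3**k). ✓
Evaluate s at k=6 and k=0: -520/729 and 2; difference -1978/729.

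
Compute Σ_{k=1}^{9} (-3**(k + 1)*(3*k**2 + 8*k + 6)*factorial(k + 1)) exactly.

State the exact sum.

Σ = -70711413695982

Step 1: r(k) = 3*(3*k**3 + 20*k**2 + 45*k + 34)/(3*k**2 + 8*k + 6).
So A=3*k + 6 and B=1, with C=k**2 + 8*k/3 + 2.
Set up (3*k + 6)·f(k+1) − (1)·f(k) − (k**2 + 8*k/3 + 2) = 0.
From deg A=1, deg B=0, deg C=2: d=1.
A polynomial solution: f(k) = k/3.
Certificate R = B(k−1)f/C = k/(3*k**2 + 8*k + 6) gives s_k = -3**(k + 1)*k*factorial(k + 1).
s_(k+1) − s_k = -3**(k + 1)*(3*k**2 + 8*k + 6)*factorial(k + 1) = t_k.
Sum = s_(10) − s_(1); s_(10) = -70711413696000, s_(1) = -18 ⇒ -70711413695982.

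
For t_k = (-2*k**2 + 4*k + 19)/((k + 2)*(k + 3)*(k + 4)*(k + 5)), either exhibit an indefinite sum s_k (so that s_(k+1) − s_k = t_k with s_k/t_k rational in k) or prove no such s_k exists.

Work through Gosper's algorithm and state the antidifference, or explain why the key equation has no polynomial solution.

The ratio is (k + 2)*(4*k - 2*(k + 1)**2 + 23)/((k + 6)*(-2*k**2 + 4*k + 19)).
So A=k + 2 and B=k + 6, with C=k**2 - 2*k - 19/2.
Solve (k + 2)·f(k+1) − (k + 5)·f(k) = k**2 - 2*k - 19/2.
deg f ≤ 3 (via 1,1,2).
Solving with deg f ≤ 3: f(k) = -k*(k**2 + 25*k + 50)/16.
Certificate R = B(k−1)f/C = -k*(k + 5)*(k**2 + 25*k + 50)/(8*(2*k**2 - 4*k - 19)) gives s_k = k*(k**2 + 25*k + 50)/(8*(k + 2)*(k + 3)*(k + 4)).
Check: Δs_k = (-2*k**2 + 4*k + 19)/(k**4 + 14*k**3 + 71*k**2 + 154*k + 120). ✓

s_k = k*(k**2 + 25*k + 50)/(8*(k + 2)*(k + 3)*(k + 4))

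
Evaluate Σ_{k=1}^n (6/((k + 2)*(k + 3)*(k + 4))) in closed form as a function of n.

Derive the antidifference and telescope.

r(k) = (k + 2)/(k + 5) after simplifying.
So A=k + 2 and B=k + 5, with C=1.
f must satisfy (k + 2)·f(k+1) − (k + 4)·f(k) = 1.
Degrees (1,1,0) ⇒ d ≤ 2.
Match coefficients ⇒ f(k) = k*(k + 5)/12.
Then R = B(k−1)f/C = k*(k + 4)*(k + 5)/12, so s_k = R(k)·t_k = k*(k + 5)/(2*(k + 2)*(k + 3)).
s_(k+1) − s_k = 6/(k**3 + 9*k**2 + 26*k + 24) = t_k.
Evaluate: s_(n+1) = (n**2 + 7*n + 6)/(2*(n**2 + 7*n + 12)); subtract s_(1) = 1/4 ⇒ S(n) = n*(n + 7)/(4*(n**2 + 7*n + 12)).

S(n) = n*(n + 7)/(4*(n**2 + 7*n + 12))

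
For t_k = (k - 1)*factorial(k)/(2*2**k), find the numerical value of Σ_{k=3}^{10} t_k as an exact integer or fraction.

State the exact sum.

Compute t_(k+1)/t_k: get k*(k + 1)/(2*(k - 1)).
Take A(k)=k/2 + 1/2, B(k)=1, C(k)=k - 1.
Solve (k/2 + 1/2)·f(k+1) − (1)·f(k) = k - 1.
deg f ≤ 0 (via 1,0,1).
A polynomial solution: f(k) = 2.
Then R = B(k−1)f/C = 2/(k - 1), so s_k = R(k)·t_k = factorial(k)/2**k.
s_(k+1) − s_k = (k - 1)*factorial(k)/(2*2**k) = t_k.
Σ_(k=3)^(10) t_k = s_(11) − s_(3) = 155925/8 − (3/4) = 155919/8.

Σ = 155919/8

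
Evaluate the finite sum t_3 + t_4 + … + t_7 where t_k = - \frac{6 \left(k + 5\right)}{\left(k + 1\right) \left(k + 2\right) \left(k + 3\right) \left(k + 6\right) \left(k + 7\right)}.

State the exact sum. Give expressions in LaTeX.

Σ = -1/105

t_(k+1)/t_k = (k + 1)*(k + 6)**2/((k + 4)*(k + 5)*(k + 8)).
Take A(k)=k + 1, B(k)=k + 8, C(k)=k**3 + 14*k**2 + 65*k + 100.
Need (k + 1)·f(k+1) − (k + 7)·f(k) = k**3 + 14*k**2 + 65*k + 100.
deg f ≤ 6 (via 1,1,3).
A polynomial solution: f(k) = k*(k + 3)*(k + 4)**2*(k + 5)**2/36.
So s_k = (B(k−1)f/C)·t_k = (k*(k + 3)*(k + 4)*(k + 7)/36)·t_k = k*(-k**2 - 9*k - 20)/(6*(k**3 + 9*k**2 + 20*k + 12)).
s_(k+1) − s_k = 6*(-k - 5)/(k**5 + 19*k**4 + 131*k**3 + 401*k**2 + 540*k + 252) = t_k.
Σ_(k=3)^(7) t_k = s_(8) − s_(3) = -52/315 − (-7/45) = -1/105.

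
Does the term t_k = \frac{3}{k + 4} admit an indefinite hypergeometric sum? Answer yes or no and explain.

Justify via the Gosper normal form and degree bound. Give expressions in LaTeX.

Compute t_(k+1)/t_k: get (k + 4)/(k + 5).
Gosper form: A/B · C(k+1)/C(k) with A=k + 4, B=k + 5, C=1.
f must satisfy (k + 4)·f(k+1) − (k + 4)·f(k) = 1.
deg f ≤ 0 (via 1,1,0).
f = c0 ⇒ A·f(k+1) − B(k−1)·f(k) − C = -1. The system {-1 = 0} is inconsistent; no antidifference.

No — key equation has no polynomial f.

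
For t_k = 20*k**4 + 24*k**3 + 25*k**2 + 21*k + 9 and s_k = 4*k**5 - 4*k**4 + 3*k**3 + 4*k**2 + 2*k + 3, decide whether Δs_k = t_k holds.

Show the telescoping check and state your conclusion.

Valid: the claim telescopes to t_k.

s_(k+1) = 4*k**5 + 16*k**4 + 27*k**3 + 29*k**2 + 23*k + 12
s_(k+1) − s_k = 20*k**4 + 24*k**3 + 25*k**2 + 21*k + 9
(s_(k+1) − s_k) − t_k = 0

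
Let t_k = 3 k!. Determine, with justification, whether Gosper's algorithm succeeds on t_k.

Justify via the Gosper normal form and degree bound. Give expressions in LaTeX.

Compute t_(k+1)/t_k: get k + 1.
Gosper form: A/B · C(k+1)/C(k) with A=k + 1, B=1, C=1.
Solve (k + 1)·f(k+1) − (1)·f(k) = 1.
Degrees (1,0,0) ⇒ d ≤ -1.
d = -1 < 0 ⇒ no nonzero polynomial f; not summable.

No — key equation has no polynomial f.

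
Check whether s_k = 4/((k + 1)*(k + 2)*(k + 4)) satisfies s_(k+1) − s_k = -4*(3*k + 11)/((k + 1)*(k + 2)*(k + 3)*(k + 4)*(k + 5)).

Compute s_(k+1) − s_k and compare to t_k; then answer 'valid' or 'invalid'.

s_(k+1) = 4/((k + 2)*(k + 3)*(k + 5))
s_(k+1) − s_k = 4*(-3*k - 11)/(k**5 + 15*k**4 + 85*k**3 + 225*k**2 + 274*k + 120)
(s_(k+1) − s_k) − t_k = 0

valid (s_(k+1) − s_k reduces to t_k)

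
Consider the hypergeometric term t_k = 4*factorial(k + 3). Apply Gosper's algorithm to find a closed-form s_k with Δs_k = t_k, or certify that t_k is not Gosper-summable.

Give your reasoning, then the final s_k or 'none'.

r(k) = k + 4 after simplifying.
Take A(k)=k + 4, B(k)=1, C(k)=1.
f must satisfy (k + 4)·f(k+1) − (1)·f(k) = 1.
deg f ≤ -1 (via 1,0,0).
Bound -1 < 0, so the key equation has no polynomial solution.

none (Gosper's algorithm certifies no s_k)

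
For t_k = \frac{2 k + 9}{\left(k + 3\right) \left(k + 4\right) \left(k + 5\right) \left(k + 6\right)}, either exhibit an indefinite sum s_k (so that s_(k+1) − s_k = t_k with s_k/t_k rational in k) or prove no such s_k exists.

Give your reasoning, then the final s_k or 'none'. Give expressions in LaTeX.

s_k = \frac{k \left(k + 8\right)}{15 \left(k^{2} + 8 k + 15\right)}

Step 1: r(k) = (k + 3)*(2*k + 11)/((k + 7)*(2*k + 9)).
A = k + 3, B = k + 7, C = k + 9/2.
Key eq: (k + 3)·f(k+1) = (k + 6)·f(k) + (k + 9/2).
Bound: deg f ≤ 3.
Coefficient equations give f(k) = k*(k + 4)*(k + 8)/30.
Then R = B(k−1)f/C = k*(k + 4)*(k + 6)*(k + 8)/(15*(2*k + 9)), so s_k = R(k)·t_k = k*(k + 8)/(15*(k**2 + 8*k + 15)).
Check: Δs_k = (2*k + 9)/(k**4 + 18*k**3 + 119*k**2 + 342*k + 360). ✓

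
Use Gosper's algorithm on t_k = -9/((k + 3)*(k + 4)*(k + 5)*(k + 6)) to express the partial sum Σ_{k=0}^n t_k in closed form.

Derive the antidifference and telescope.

S(n) = (-n**3 - 15*n**2 - 74*n - 60)/(20*(n**3 + 15*n**2 + 74*n + 120))

The ratio is (k + 3)/(k + 7).
Gosper form: A/B · C(k+1)/C(k) with A=k + 3, B=k + 7, C=1.
Need (k + 3)·f(k+1) − (k + 6)·f(k) = 1.
deg f ≤ 3 (via 1,1,0).
A polynomial solution: f(k) = k*(k**2 + 12*k + 47)/180.
So s_k = (B(k−1)f/C)·t_k = (k*(k + 6)*(k**2 + 12*k + 47)/180)·t_k = k*(-k**2 - 12*k - 47)/(20*(k + 3)*(k + 4)*(k + 5)).
Δs = -9/(k**4 + 18*k**3 + 119*k**2 + 342*k + 360), as required.
Telescope: S(n) = s_(n+1) − s_(0) = (-n**3 - 15*n**2 - 74*n - 60)/(20*(n**3 + 15*n**2 + 74*n + 120)) − (0) = (-n**3 - 15*n**2 - 74*n - 60)/(20*(n**3 + 15*n**2 + 74*n + 120)).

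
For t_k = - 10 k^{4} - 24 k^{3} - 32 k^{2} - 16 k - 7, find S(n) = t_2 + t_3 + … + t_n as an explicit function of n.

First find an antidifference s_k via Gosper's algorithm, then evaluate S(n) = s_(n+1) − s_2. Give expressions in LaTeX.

Ratio r(k) = (10*k**4 + 64*k**3 + 164*k**2 + 192*k + 89)/(10*k**4 + 24*k**3 + 32*k**2 + 16*k + 7).
So A=1 and B=1, with C=k**4 + 12*k**3/5 + 16*k**2/5 + 8*k/5 + 7/10.
Need (1)·f(k+1) − (1)·f(k) = k**4 + 12*k**3/5 + 16*k**2/5 + 8*k/5 + 7/10.
Bound: deg f ≤ 5.
Coefficient equations give f(k) = k*(2*k**4 + k**3 + 2*k**2 - 2*k + 4)/10.
Certificate R = B(k−1)f/C = k*(2*k**4 + k**3 + 2*k**2 - 2*k + 4)/(10*k**4 + 24*k**3 + 32*k**2 + 16*k + 7) gives s_k = k*(-2*k**4 - k**3 - 2*k**2 + 2*k - 4).
Δs = -10*k**4 - 24*k**3 - 32*k**2 - 16*k - 7, as required.
s_(n+1) = -2*n**5 - 11*n**4 - 26*n**3 - 30*n**2 - 20*n - 7 and s_(2) = -96, so S(n) = -2*n**5 - 11*n**4 - 26*n**3 - 30*n**2 - 20*n + 89.

S(n) = - 2 n^{5} - 11 n^{4} - 26 n^{3} - 30 n^{2} - 20 n + 89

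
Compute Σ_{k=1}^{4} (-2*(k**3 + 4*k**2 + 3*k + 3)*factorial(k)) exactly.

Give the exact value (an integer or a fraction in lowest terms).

Σ = -7918

The ratio is (k**4 + 8*k**3 + 21*k**2 + 25*k + 11)/(k**3 + 4*k**2 + 3*k + 3).
Gosper form: A/B · C(k+1)/C(k) with A=k + 1, B=1, C=k**3 + 4*k**2 + 3*k + 3.
Need (k + 1)·f(k+1) − (1)·f(k) = k**3 + 4*k**2 + 3*k + 3.
d = 2 from the (1,0,3) case.
Solving with deg f ≤ 2: f(k) = k**2 + 2*k - 2.
Certificate R = B(k−1)f/C = (k**2 + 2*k - 2)/(k**3 + 4*k**2 + 3*k + 3) gives s_k = -2*(k**2 + 2*k - 2)*factorial(k).
s_(k+1) − s_k = -2*(k**3 + 4*k**2 + 3*k + 3)*factorial(k) = t_k.
Telescoping: Σ = s_(5) − s_(1) = -7920 − (-2) = -7918.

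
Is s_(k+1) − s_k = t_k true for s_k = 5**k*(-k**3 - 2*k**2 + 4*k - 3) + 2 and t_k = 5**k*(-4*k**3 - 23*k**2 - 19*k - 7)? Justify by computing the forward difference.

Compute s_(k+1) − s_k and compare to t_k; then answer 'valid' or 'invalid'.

s_(k+1) = 5**(k + 1)*(4*k - (k + 1)**3 - 2*(k + 1)**2 + 1) + 2
s_(k+1) − s_k = 5**k*(-4*k**3 - 23*k**2 - 19*k - 7)
(s_(k+1) − s_k) − t_k = 0

Valid — Δs_k = t_k.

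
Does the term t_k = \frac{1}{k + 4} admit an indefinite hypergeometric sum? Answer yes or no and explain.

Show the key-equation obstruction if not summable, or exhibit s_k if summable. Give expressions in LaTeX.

No. Not Gosper-summable.

Compute t_(k+1)/t_k: get (k + 4)/(k + 5).
Gosper form: A/B · C(k+1)/C(k) with A=k + 4, B=k + 5, C=1.
Set up (k + 4)·f(k+1) − (k + 4)·f(k) − (1) = 0.
Bound: deg f ≤ 0.
Put f(k) = c0: A·f(k+1) − B(k−1)·f(k) − C = -1; need -1 = 0 — inconsistent ⇒ no f, not summable.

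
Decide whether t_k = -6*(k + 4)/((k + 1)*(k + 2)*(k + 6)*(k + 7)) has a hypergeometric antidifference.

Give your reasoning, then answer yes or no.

Ratio r(k) = (k + 1)*(k + 5)*(k + 6)/((k + 3)*(k + 4)*(k + 8)).
Gosper form: A/B · C(k+1)/C(k) with A=k + 1, B=k + 8, C=k**4 + 16*k**3 + 95*k**2 + 248*k + 240.
Key eq: (k + 1)·f(k+1) = (k + 7)·f(k) + (k**4 + 16*k**3 + 95*k**2 + 248*k + 240).
Bound: deg f ≤ 6.
Match coefficients ⇒ f(k) = k*(k + 2)*(k + 3)*(k + 4)*(k + 5)*(k + 7)/12.
Certificate R = B(k−1)f/C = k*(k + 2)*(k + 7)**2/(12*(k + 4)) gives s_k = k*(-k - 7)/(2*(k**2 + 7*k + 6)).
Verify: 6*(-k - 4)/(k**4 + 16*k**3 + 83*k**2 + 152*k + 84) matches t_k.

Yes. s_k = k*(-k - 7)/(2*(k**2 + 7*k + 6)).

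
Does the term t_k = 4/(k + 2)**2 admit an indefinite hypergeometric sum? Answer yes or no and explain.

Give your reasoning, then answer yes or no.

Compute t_(k+1)/t_k: get (k + 2)**2/(k + 3)**2.
So A=k**2 + 4*k + 4 and B=k**2 + 6*k + 9, with C=1.
f must satisfy (k**2 + 4*k + 4)·f(k+1) − (k**2 + 4*k + 4)·f(k) = 1.
d = 0 from the (2,2,0) case.
Put f(k) = c0: A·f(k+1) − B(k−1)·f(k) − C = -1; need -1 = 0 — inconsistent ⇒ no f, not summable.

No. Not Gosper-summable.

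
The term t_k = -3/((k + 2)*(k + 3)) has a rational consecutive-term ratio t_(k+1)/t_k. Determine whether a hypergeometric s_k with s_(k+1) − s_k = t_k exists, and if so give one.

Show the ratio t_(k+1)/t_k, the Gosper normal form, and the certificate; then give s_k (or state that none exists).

s_k = -3*k/(2*k + 4)

Compute t_(k+1)/t_k: get (k + 2)/(k + 4).
Gosper form: A/B · C(k+1)/C(k) with A=k + 2, B=k + 4, C=1.
f must satisfy (k + 2)·f(k+1) − (k + 3)·f(k) = 1.
d = 1 from the (1,1,0) case.
A polynomial solution: f(k) = k/2.
Then R = B(k−1)f/C = k*(k + 3)/2, so s_k = R(k)·t_k = -3*k/(2*k + 4).
Δs = -3/(k**2 + 5*k + 6), as required.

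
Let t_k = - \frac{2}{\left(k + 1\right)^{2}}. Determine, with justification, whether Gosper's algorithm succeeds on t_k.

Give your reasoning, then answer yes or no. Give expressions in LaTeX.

No — key equation has no polynomial f.

t_(k+1)/t_k = (k + 1)**2/(k + 2)**2.
A = k**2 + 2*k + 1, B = k**2 + 4*k + 4, C = 1.
Set up (k**2 + 2*k + 1)·f(k+1) − (k**2 + 2*k + 1)·f(k) − (1) = 0.
d = 0 from the (2,2,0) case.
Generic f = c0 gives residual -1; -1 = 0 cannot hold, so t_k is not Gosper-summable.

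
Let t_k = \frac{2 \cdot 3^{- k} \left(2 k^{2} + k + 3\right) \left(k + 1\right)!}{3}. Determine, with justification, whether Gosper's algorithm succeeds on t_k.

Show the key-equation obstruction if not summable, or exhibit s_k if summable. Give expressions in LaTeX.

Yes. s_k = 2 \cdot 3^{- k} \left(2 k + 1\right) \left(k + 1\right)!.

t_(k+1)/t_k = (k + 2)*(k + 2*(k + 1)**2 + 4)/(3*(2*k**2 + k + 3)).
Take A(k)=k/3 + 2/3, B(k)=1, C(k)=k**2 + k/2 + 3/2.
Need (k/3 + 2/3)·f(k+1) − (1)·f(k) = k**2 + k/2 + 3/2.
deg f ≤ 1 (via 1,0,2).
Match coefficients ⇒ f(k) = 3*(2*k + 1)/2.
Then R = B(k−1)f/C = 3*(2*k + 1)/(2*k**2 + k + 3), so s_k = R(k)·t_k = 2*(2*k + 1)*factorial(k + 1)/3**k.
Verify: 2*(2*k**2 + k + 3)*factorial(k + 1)/(3*3**k) matches t_k.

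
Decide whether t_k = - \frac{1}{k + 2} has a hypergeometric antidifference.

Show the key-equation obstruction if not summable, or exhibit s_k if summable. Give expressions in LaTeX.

Ratio r(k) = (k + 2)/(k + 3).
Take A(k)=k + 2, B(k)=k + 3, C(k)=1.
Need (k + 2)·f(k+1) − (k + 2)·f(k) = 1.
deg f ≤ 0 (via 1,1,0).
Put f(k) = c0: A·f(k+1) − B(k−1)·f(k) − C = -1; need -1 = 0 — inconsistent ⇒ no f, not summable.

No — the linear system for f has no solution.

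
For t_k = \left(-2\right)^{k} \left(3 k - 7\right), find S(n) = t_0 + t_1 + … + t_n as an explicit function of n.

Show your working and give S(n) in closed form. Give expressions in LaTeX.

t_(k+1)/t_k = 2*(4 - 3*k)/(3*k - 7).
Normal form (A,B,C) = (-2, 1, k - 7/3).
Key eq: (-2)·f(k+1) = (1)·f(k) + (k - 7/3).
Degrees (0,0,1) ⇒ d ≤ 1.
Coefficient equations give f(k) = -(k - 3)/3.
So s_k = (B(k−1)f/C)·t_k = (-(k - 3)/(3*k - 7))·t_k = (-2)**k*(3 - k).
Check: Δs_k = (-2)**k*(3*k - 7). ✓
Telescope: S(n) = s_(n+1) − s_(0) = (-2)**(n + 1)*(2 - n) − (3) = 2*(-2)**n*n - 4*(-2)**n - 3.

S(n) = 2 \left(-2\right)^{n} n - 4 \left(-2\right)^{n} - 3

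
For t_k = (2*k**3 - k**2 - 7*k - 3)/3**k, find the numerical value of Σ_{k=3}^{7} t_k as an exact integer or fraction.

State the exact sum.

The ratio is (2*k**3 + 5*k**2 - 3*k - 9)/(3*(2*k**3 - k**2 - 7*k - 3)).
So A=1/3 and B=1, with C=k**3 - k**2/2 - 7*k/2 - 3/2.
Need (1/3)·f(k+1) − (1)·f(k) = k**3 - k**2/2 - 7*k/2 - 3/2.
d = 3 from the (0,0,3) case.
A polynomial solution: f(k) = -3*(k - 1)*(k + 1)**2/2.
R(k) = B(k−1)·f(k)/C(k) = -3*(k - 1)*(k + 1)**2/((2*k + 1)*(k**2 - k - 3)); s_k = R·t_k = 3**(1 - k)*(-k**3 - k**2 + k + 1).
Δs = (2*k**3 - k**2 - 7*k - 3)/3**k, as required.
Sum = s_(8) − s_(3); s_(8) = -7/27, s_(3) = -32/9 ⇒ 89/27.

Σ = 89/27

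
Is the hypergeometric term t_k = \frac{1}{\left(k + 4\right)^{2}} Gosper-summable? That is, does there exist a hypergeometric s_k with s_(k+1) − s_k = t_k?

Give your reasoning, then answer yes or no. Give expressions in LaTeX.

No — the linear system for f has no solution.

The ratio is (k + 4)**2/(k + 5)**2.
Gosper form: A/B · C(k+1)/C(k) with A=k**2 + 8*k + 16, B=k**2 + 10*k + 25, C=1.
f must satisfy (k**2 + 8*k + 16)·f(k+1) − (k**2 + 8*k + 16)·f(k) = 1.
Degrees (2,2,0) ⇒ d ≤ 0.
Write f(k) = c0. Then LHS − RHS = -1, requiring -1 = 0: contradictory. No certificate.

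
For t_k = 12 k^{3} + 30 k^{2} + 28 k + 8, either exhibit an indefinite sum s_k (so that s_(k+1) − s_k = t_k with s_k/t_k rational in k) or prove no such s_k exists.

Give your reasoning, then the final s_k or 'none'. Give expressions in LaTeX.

s_k = k \left(3 k^{3} + 4 k^{2} + 2 k - 1\right)

r(k) = (6*k**3 + 33*k**2 + 62*k + 39)/(6*k**3 + 15*k**2 + 14*k + 4) after simplifying.
Normal form (A,B,C) = (1, 1, k**3 + 5*k**2/2 + 7*k/3 + 2/3).
Solve (1)·f(k+1) − (1)·f(k) = k**3 + 5*k**2/2 + 7*k/3 + 2/3.
Bound: deg f ≤ 4.
A polynomial solution: f(k) = k*(3*k**3 + 4*k**2 + 2*k - 1)/12.
R(k) = B(k−1)·f(k)/C(k) = k*(3*k**3 + 4*k**2 + 2*k - 1)/(2*(2*k + 1)*(3*k**2 + 6*k + 4)); s_k = R·t_k = k*(3*k**3 + 4*k**2 + 2*k - 1).
s_(k+1) − s_k = 12*k**3 + 30*k**2 + 28*k + 8 = t_k.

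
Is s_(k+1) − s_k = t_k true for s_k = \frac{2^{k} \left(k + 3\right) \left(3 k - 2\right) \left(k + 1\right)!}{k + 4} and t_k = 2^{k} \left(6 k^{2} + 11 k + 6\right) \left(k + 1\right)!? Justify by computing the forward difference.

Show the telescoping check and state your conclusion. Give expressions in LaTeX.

s_(k+1) = 2**(k + 1)*(k + 4)*(3*k + 1)*factorial(k + 2)/(k + 5)
s_(k+1) − s_k = 2**k*(6*k**4 + 59*k**3 + 190*k**2 + 227*k + 94)*factorial(k + 1)/((k + 4)*(k + 5))
(s_(k+1) − s_k) − t_k = -2**k*(6*k**3 + 35*k**2 + 47*k + 26)*factorial(k + 1)/((k + 4)*(k + 5))

Invalid: residual - \frac{2^{k} \left(6 k^{3} + 35 k^{2} + 47 k + 26\right) \left(k + 1\right)!}{\left(k + 4\right) \left(k + 5\right)} ≠ 0.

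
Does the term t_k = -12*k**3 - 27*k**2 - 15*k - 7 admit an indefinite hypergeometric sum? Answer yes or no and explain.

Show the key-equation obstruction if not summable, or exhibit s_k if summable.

Yes. s_k = k*(-3*k**3 - 3*k**2 + 3*k - 4).

The ratio is (12*k**3 + 63*k**2 + 105*k + 61)/(12*k**3 + 27*k**2 + 15*k + 7).
A = 1, B = 1, C = k**3 + 9*k**2/4 + 5*k/4 + 7/12.
Solve (1)·f(k+1) − (1)·f(k) = k**3 + 9*k**2/4 + 5*k/4 + 7/12.
deg f ≤ 4 (via 0,0,3).
Solving with deg f ≤ 4: f(k) = k*(3*k**3 + 3*k**2 - 3*k + 4)/12.
Then R = B(k−1)f/C = k*(3*k**3 + 3*k**2 - 3*k + 4)/(12*k**3 + 27*k**2 + 15*k + 7), so s_k = R(k)·t_k = k*(-3*k**3 - 3*k**2 + 3*k - 4).
Δs = -12*k**3 - 27*k**2 - 15*k - 7, as required.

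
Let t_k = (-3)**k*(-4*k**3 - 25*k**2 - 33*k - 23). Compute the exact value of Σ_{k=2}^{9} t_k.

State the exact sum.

The ratio is 3*(-4*k**3 - 37*k**2 - 95*k - 85)/(4*k**3 + 25*k**2 + 33*k + 23).
A = -3, B = 1, C = k**3 + 25*k**2/4 + 33*k/4 + 23/4.
Set up (-3)·f(k+1) − (1)·f(k) − (k**3 + 25*k**2/4 + 33*k/4 + 23/4) = 0.
Bound: deg f ≤ 3.
Solving with deg f ≤ 3: f(k) = -(k**3 + 4*k**2 + 2)/4.
R(k) = B(k−1)·f(k)/C(k) = -(k**3 + 4*k**2 + 2)/(4*k**3 + 25*k**2 + 33*k + 23); s_k = R·t_k = (-3)**k*(k**3 + 4*k**2 + 2).
s_(k+1) − s_k = (-3)**k*(-4*k**3 - 25*k**2 - 33*k - 23) = t_k.
Σ_(k=2)^(9) t_k = s_(10) − s_(2) = 82786698 − (234) = 82786464.

Σ = 82786464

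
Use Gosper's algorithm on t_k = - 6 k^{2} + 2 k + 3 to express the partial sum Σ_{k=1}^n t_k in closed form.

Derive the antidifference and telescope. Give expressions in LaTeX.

Ratio r(k) = (6*k**2 + 10*k + 1)/(6*k**2 - 2*k - 3).
A = 1, B = 1, C = k**2 - k/3 - 1/2.
Solve (1)·f(k+1) − (1)·f(k) = k**2 - k/3 - 1/2.
Degrees (0,0,2) ⇒ d ≤ 3.
A polynomial solution: f(k) = k*(2*k**2 - 4*k - 1)/6.
Get s_k = R·t_k = k*(-2*k**2 + 4*k + 1) with R(k) = B(k−1)f(k)/C(k) = k*(2*k**2 - 4*k - 1)/(6*k**2 - 2*k - 3).
s_(k+1) − s_k = -6*k**2 + 2*k + 3 = t_k.
Evaluate: s_(n+1) = -2*n**3 - 2*n**2 + 3*n + 3; subtract s_(1) = 3 ⇒ S(n) = n*(-2*n**2 - 2*n + 3).

S(n) = n \left(- 2 n^{2} - 2 n + 3\right)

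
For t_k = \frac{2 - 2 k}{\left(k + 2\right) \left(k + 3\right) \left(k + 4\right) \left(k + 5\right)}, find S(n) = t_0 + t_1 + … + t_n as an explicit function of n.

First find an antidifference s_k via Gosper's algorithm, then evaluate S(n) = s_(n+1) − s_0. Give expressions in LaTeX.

Compute t_(k+1)/t_k: get k*(k + 2)/((k - 1)*(k + 6)).
Normal form (A,B,C) = (k + 2, k + 6, k - 1).
Key eq: (k + 2)·f(k+1) = (k + 5)·f(k) + (k - 1).
deg f ≤ 3 (via 1,1,1).
Solve for f: f(k) = -k/2 (degree 1 ≤ 3).
So s_k = (B(k−1)f/C)·t_k = (-k*(k + 5)/(2*(k - 1)))·t_k = k/((k + 2)*(k + 3)*(k + 4)).
Δs = 2*(1 - k)/(k**4 + 14*k**3 + 71*k**2 + 154*k + 120), as required.
Telescope: S(n) = s_(n+1) − s_(0) = (n + 1)/(n**3 + 12*n**2 + 47*n + 60) − (0) = (n + 1)/(n**3 + 12*n**2 + 47*n + 60).

S(n) = \frac{n + 1}{n^{3} + 12 n^{2} + 47 n + 60}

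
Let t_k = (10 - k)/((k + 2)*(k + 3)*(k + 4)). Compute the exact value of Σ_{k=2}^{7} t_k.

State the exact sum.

Σ = 3/22

Step 1: r(k) = (k - 9)*(k + 2)/((k - 10)*(k + 5)).
Normal form (A,B,C) = (k + 2, k + 5, k - 10).
Need (k + 2)·f(k+1) − (k + 4)·f(k) = k - 10.
Bound: deg f ≤ 2.
Coefficient equations give f(k) = -k*(2*k + 13)/3.
So s_k = (B(k−1)f/C)·t_k = (-k*(k + 4)*(2*k + 13)/(3*(k - 10)))·t_k = k*(2*k + 13)/(3*(k + 2)*(k + 3)).
Δs = (10 - k)/(k**3 + 9*k**2 + 26*k + 24), as required.
Telescoping: Σ = s_(8) − s_(2) = 116/165 − (17/30) = 3/22.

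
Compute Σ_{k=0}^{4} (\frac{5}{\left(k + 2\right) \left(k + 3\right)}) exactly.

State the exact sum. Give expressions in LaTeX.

Compute t_(k+1)/t_k: get (k + 2)/(k + 4).
Normal form (A,B,C) = (k + 2, k + 4, 1).
f must satisfy (k + 2)·f(k+1) − (k + 3)·f(k) = 1.
From deg A=1, deg B=1, deg C=0: d=1.
Solve for f: f(k) = k/2 (degree 1 ≤ 1).
Then R = B(k−1)f/C = k*(k + 3)/2, so s_k = R(k)·t_k = 5*k/(2*(k + 2)).
Verify: 5/(k**2 + 5*k + 6) matches t_k.
Evaluate s at k=5 and k=0: 25/14 and 0; difference 25/14.

Σ = 25/14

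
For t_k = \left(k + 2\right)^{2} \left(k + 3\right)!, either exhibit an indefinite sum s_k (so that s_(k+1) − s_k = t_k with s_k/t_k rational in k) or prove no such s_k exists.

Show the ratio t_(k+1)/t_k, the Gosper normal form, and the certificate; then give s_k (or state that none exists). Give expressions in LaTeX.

s_k = k \left(k + 3\right)!

r(k) = (k + 3)**2*(k + 4)/(k + 2)**2 after simplifying.
So A=k + 4 and B=1, with C=k**2 + 4*k + 4.
Set up (k + 4)·f(k+1) − (1)·f(k) − (k**2 + 4*k + 4) = 0.
deg f ≤ 1 (via 1,0,2).
A polynomial solution: f(k) = k.
Certificate R = B(k−1)f/C = k/(k + 2)**2 gives s_k = k*factorial(k + 3).
Verify: (k + 2)**2*factorial(k + 3) matches t_k.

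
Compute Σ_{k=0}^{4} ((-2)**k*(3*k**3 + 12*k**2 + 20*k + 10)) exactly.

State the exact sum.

Ratio r(k) = 2*(-3*k**3 - 21*k**2 - 53*k - 45)/(3*k**3 + 12*k**2 + 20*k + 10).
Factor: A=-2; B=1; C=k**3 + 4*k**2 + 20*k/3 + 10/3.
Solve (-2)·f(k+1) − (1)·f(k) = k**3 + 4*k**2 + 20*k/3 + 10/3.
Degrees (0,0,3) ⇒ d ≤ 3.
Coefficient equations give f(k) = -k*(k**2 + 2*k + 2)/3.
Then R = B(k−1)f/C = -k*(k**2 + 2*k + 2)/(3*k**3 + 12*k**2 + 20*k + 10), so s_k = R(k)·t_k = (-2)**k*k*(-k**2 - 2*k - 2).
Check: Δs_k = (-2)**k*(3*k**3 + 12*k**2 + 20*k + 10). ✓
Σ_(k=0)^(4) t_k = s_(5) − s_(0) = 5920 − (0) = 5920.

Σ = 5920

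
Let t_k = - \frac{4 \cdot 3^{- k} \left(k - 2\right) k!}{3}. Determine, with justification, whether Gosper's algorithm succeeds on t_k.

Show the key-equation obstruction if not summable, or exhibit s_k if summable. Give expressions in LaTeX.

The ratio is (k**2 - 1)/(3*(k - 2)).
Normal form (A,B,C) = (k/3 + 1/3, 1, k - 2).
Set up (k/3 + 1/3)·f(k+1) − (1)·f(k) − (k - 2) = 0.
d = 0 from the (1,0,1) case.
Solving with deg f ≤ 0: f(k) = 3.
Then R = B(k−1)f/C = 3/(k - 2), so s_k = R(k)·t_k = -4*factorial(k)/3**k.
Δs = -4*(k - 2)*factorial(k)/(3*3**k), as required.

Yes. s_k = - 4 \cdot 3^{- k} k!.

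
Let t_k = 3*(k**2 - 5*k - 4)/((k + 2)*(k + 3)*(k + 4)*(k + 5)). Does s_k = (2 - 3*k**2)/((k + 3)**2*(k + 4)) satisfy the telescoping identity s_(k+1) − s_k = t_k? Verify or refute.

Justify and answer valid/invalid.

s_(k+1) = (2 - 3*(k + 1)**2)/((k + 4)**2*(k + 5))
s_(k+1) − s_k = (3*k**3 - 6*k**2 - 78*k - 49)/(k**5 + 19*k**4 + 143*k**3 + 533*k**2 + 984*k + 720)
(s_(k+1) − s_k) − t_k = (-6*k**3 - 9*k**2 + 59*k + 46)/(k**6 + 21*k**5 + 181*k**4 + 819*k**3 + 2050*k**2 + 2688*k + 1440)

Invalid: residual (-6*k**3 - 9*k**2 + 59*k + 46)/(k**6 + 21*k**5 + 181*k**4 + 819*k**3 + 2050*k**2 + 2688*k + 1440) ≠ 0.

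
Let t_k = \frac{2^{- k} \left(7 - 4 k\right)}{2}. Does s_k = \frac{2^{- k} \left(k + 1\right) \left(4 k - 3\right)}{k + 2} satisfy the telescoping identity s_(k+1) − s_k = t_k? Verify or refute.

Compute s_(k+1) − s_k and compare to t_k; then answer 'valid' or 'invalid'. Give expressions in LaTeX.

Invalid: residual \frac{2^{- k} \left(4 k^{2} + 9 k - 20\right)}{2 \left(k^{2} + 5 k + 6\right)} ≠ 0.

s_(k+1) = (k + 2)*(4*k + 1)/(2*2**k*(k + 3))
s_(k+1) − s_k = (-4*k**3 - 9*k**2 + 20*k + 22)/(2*2**k*(k**2 + 5*k + 6))
(s_(k+1) − s_k) − t_k = (4*k**2 + 9*k - 20)/(2*2**k*(k**2 + 5*k + 6))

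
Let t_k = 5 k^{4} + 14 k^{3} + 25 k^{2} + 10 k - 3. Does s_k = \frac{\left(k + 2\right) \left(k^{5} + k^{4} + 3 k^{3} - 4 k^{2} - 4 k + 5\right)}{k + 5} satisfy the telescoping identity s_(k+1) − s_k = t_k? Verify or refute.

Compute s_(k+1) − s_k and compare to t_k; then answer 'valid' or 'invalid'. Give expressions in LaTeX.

s_(k+1) = (k**6 + 9*k**5 + 35*k**4 + 72*k**3 + 69*k**2 + 20*k + 6)/(k + 6)
s_(k+1) − s_k = (5*k**6 + 57*k**5 + 215*k**4 + 429*k**3 + 440*k**2 + 114*k - 30)/(k**2 + 11*k + 30)
(s_(k+1) − s_k) − t_k = 3*(-4*k**5 - 38*k**4 - 92*k**3 - 139*k**2 - 51*k + 20)/(k**2 + 11*k + 30)

Invalid: residual \frac{3 \left(- 4 k^{5} - 38 k^{4} - 92 k^{3} - 139 k^{2} - 51 k + 20\right)}{k^{2} + 11 k + 30} ≠ 0.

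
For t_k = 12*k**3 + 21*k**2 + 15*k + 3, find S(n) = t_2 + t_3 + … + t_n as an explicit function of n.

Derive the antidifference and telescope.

S(n) = 3*n**4 + 13*n**3 + 21*n**2 + 14*n - 51

Compute t_(k+1)/t_k: get (4*k**3 + 19*k**2 + 31*k + 17)/(4*k**3 + 7*k**2 + 5*k + 1).
Normal form (A,B,C) = (1, 1, k**3 + 7*k**2/4 + 5*k/4 + 1/4).
Need (1)·f(k+1) − (1)·f(k) = k**3 + 7*k**2/4 + 5*k/4 + 1/4.
d = 4 from the (0,0,3) case.
Solving with deg f ≤ 4: f(k) = k*(3*k**3 + k**2 - 1)/12.
Then R = B(k−1)f/C = k*(3*k**3 + k**2 - 1)/(3*(4*k**3 + 7*k**2 + 5*k + 1)), so s_k = R(k)·t_k = 3*k**4 + k**3 - k.
Verify: 12*k**3 + 21*k**2 + 15*k + 3 matches t_k.
s_(n+1) = 3*n**4 + 13*n**3 + 21*n**2 + 14*n + 3 and s_(2) = 54, so S(n) = 3*n**4 + 13*n**3 + 21*n**2 + 14*n - 51.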